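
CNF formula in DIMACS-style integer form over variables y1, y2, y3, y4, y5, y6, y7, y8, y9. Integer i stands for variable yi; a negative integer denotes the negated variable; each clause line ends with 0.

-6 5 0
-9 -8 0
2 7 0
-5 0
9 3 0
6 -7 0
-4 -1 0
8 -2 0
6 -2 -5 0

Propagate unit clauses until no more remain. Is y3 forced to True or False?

True

Unit clause (¬y5) sets y5 = False.
From (¬y6 ∨ y5) and y5 = False: y6 = False.
(y6 ∨ ¬y7): since y6 = False, the clause reduces to (¬y7). y7 = False.
(y2 ∨ y7): since y7 = False, the clause reduces to (y2). y2 = True.
From (y8 ∨ ¬y2) and y2 = True: y8 = True.
(¬y8 ∨ ¬y9): since y8 = True, the clause reduces to (¬y9). y9 = False.
(y3 ∨ y9) with y9 = False leaves only y3, so y3 = True.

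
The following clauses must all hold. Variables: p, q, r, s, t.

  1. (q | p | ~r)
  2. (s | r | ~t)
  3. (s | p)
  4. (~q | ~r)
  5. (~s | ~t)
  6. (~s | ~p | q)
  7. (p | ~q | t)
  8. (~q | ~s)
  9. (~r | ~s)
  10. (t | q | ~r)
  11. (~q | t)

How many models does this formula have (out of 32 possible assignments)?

3

The models are:
  p=0 q=0 r=0 s=1 t=0
  p=1 q=0 r=0 s=0 t=0
  p=1 q=0 r=1 s=0 t=1
Count: 3.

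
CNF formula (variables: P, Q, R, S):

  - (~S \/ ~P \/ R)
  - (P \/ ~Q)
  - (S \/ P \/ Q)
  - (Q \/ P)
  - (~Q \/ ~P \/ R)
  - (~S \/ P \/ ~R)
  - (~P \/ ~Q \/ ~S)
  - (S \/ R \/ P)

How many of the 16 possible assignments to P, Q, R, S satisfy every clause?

4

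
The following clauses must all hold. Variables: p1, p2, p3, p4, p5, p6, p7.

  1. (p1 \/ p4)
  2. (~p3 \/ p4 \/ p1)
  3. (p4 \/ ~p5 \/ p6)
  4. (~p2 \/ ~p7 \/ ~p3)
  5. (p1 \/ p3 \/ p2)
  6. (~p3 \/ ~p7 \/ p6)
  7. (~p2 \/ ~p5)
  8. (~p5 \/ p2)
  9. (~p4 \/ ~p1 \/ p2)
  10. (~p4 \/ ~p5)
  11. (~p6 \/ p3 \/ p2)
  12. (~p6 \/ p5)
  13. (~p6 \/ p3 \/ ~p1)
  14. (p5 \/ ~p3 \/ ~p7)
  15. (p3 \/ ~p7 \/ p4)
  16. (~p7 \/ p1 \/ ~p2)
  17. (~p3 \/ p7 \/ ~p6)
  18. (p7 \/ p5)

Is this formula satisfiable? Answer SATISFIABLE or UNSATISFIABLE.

Set p1 = True and propagate.
Try p2 = True.
  then p5 is forced to False.
  then p6 is forced to False.
  then p7 is forced to True.
  then p3 is forced to False.
  then p4 is forced to True.
So p1=1  p2=1  p3=0  p4=1  p5=0  p6=0  p7=1 is a satisfying assignment.

SATISFIABLE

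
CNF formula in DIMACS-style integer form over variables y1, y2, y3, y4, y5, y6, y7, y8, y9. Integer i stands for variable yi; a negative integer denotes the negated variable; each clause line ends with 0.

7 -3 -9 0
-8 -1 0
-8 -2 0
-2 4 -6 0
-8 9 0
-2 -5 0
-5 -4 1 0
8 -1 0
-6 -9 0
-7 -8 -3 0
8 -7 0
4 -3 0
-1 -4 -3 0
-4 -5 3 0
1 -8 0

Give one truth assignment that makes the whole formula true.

Pure literal: y2 appears only negated; assign y2 = False.
Pure literal: y5 appears only negated; assign y5 = False.
Set y1 = False and propagate.
  then y8 is forced to False.
  then y7 is forced to False.
For the remaining variables, y3 = False, y4 = True, y6 = False, y9 = False works.

y1=0, y2=0, y3=0, y4=1, y5=0, y6=0, y7=0, y8=0, y9=0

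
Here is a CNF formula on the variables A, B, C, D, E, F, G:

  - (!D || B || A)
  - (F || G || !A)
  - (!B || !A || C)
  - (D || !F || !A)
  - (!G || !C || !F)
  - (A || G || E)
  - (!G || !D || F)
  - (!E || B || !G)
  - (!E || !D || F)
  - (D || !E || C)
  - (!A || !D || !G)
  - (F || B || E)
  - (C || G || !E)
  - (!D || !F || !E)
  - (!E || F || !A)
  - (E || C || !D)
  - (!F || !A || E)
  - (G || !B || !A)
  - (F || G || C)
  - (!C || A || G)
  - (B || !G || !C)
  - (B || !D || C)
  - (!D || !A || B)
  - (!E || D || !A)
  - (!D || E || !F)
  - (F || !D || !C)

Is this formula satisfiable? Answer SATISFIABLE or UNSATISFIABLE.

SATISFIABLE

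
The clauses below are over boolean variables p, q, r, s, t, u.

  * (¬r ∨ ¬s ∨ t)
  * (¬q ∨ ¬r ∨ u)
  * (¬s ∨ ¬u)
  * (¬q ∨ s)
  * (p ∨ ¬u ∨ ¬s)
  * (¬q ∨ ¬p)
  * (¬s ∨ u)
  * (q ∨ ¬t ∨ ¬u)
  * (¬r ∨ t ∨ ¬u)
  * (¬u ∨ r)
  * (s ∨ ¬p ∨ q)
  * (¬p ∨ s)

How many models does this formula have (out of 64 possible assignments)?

4

The models are:
  p=F q=F r=F s=F t=F u=F
  p=F q=F r=F s=F t=T u=F
  p=F q=F r=T s=F t=F u=F
  p=F q=F r=T s=F t=T u=F
That's 4 in total.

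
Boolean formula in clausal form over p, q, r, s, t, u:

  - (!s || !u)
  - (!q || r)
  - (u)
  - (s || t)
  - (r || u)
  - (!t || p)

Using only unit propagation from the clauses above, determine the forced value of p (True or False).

True

(u) is a unit clause: u = True.
(!s || !u): since u = True, the clause reduces to (!s). s = False.
In (t || s), s is now false; t must hold, so t = True.
From (!t || p) and t = True: p = True.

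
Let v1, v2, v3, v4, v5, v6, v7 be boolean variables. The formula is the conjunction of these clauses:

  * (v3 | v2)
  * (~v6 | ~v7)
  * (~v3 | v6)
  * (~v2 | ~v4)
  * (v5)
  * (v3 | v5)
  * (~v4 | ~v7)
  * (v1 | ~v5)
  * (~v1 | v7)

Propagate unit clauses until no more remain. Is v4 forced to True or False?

Unit clause (v5) sets v5 = True.
(~v5 | v1) with v5 = True leaves only v1, so v1 = True.
(v7 | ~v1) with v1 = True leaves only v7, so v7 = True.
From (~v6 | ~v7) and v7 = True: v6 = False.
(v6 | ~v3) with v6 = False leaves only ~v3, so v3 = False.
(v2 | v3) with v3 = False leaves only v2, so v2 = True.
In (~v2 | ~v4), ~v2 is now false; ~v4 must hold, so v4 = False.

False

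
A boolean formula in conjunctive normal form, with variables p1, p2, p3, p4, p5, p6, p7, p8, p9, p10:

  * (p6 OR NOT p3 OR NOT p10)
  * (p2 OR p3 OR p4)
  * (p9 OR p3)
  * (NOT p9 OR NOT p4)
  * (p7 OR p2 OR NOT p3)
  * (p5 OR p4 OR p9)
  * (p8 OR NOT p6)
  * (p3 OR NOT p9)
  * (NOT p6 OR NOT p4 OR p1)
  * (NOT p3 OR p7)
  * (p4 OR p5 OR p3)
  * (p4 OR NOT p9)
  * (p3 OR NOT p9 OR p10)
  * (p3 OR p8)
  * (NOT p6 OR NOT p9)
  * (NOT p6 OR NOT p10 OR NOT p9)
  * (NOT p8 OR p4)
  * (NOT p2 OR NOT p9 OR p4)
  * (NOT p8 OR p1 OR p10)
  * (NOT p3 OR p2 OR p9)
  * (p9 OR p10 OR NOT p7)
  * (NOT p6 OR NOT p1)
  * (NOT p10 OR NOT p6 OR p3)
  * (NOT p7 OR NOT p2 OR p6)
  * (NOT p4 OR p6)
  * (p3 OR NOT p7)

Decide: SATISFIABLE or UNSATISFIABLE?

UNSATISFIABLE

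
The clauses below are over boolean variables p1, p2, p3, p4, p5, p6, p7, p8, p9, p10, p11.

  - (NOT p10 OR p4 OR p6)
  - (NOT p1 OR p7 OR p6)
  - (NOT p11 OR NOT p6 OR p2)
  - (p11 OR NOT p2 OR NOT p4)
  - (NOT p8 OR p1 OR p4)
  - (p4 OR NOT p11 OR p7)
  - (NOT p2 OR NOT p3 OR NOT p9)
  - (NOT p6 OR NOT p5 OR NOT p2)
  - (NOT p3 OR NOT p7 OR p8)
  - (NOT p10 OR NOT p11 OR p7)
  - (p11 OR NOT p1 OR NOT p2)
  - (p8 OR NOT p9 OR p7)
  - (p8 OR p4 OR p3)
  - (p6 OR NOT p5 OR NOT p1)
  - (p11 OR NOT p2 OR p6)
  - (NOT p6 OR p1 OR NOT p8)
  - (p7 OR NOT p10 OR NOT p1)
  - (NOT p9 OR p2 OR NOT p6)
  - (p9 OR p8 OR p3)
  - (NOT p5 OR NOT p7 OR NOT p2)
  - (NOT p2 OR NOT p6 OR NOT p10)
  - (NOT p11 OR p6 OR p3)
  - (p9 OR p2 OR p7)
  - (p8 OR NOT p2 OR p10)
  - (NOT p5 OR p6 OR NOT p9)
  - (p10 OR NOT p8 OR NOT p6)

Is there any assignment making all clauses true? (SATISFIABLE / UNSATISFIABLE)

SATISFIABLE

p5 occurs only negated in the remaining clauses — set p5 = False.
Branch on p1: take p1 = True.
Try p2 = False.
The remaining clauses are satisfied by p3 = False, p4 = True, p6 = False, p7 = True, p8 = True, p9 = True, p10 = False, p11 = False.
Every clause has at least one true literal under this assignment.
So p1 = T, p2 = F, p3 = F, p4 = T, p5 = F, p6 = F, p7 = T, p8 = T, p9 = T, p10 = F, p11 = F is a satisfying assignment.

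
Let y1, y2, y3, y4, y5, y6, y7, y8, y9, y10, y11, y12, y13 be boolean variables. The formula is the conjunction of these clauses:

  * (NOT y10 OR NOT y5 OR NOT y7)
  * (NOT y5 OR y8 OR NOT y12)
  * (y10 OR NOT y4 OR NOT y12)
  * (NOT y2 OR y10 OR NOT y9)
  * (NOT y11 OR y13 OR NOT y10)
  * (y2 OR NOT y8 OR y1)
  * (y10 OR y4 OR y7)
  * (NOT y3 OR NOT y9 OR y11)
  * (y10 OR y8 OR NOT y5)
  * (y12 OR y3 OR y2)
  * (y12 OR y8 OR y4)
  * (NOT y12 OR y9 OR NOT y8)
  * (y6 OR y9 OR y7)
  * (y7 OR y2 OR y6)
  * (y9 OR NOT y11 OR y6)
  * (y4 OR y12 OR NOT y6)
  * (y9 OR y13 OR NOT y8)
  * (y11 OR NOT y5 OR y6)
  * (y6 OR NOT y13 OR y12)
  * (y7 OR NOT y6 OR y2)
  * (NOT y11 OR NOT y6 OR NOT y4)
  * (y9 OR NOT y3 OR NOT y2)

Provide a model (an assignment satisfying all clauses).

y1=False  y2=False  y3=False  y4=False  y5=False  y6=False  y7=True  y8=False  y9=False  y10=False  y11=False  y12=True  y13=False

Pure literal: y5 appears only negated; assign y5 = False.
Set y1 = False and propagate.
Branch on y2: take y2 = False.
  then y8 is forced to False.
Branch on y3: take y3 = False.
  then y12 is forced to True.
The remaining clauses are satisfied by y4 = False, y6 = False, y7 = True, y9 = False, y10 = False, y11 = False, y13 = False.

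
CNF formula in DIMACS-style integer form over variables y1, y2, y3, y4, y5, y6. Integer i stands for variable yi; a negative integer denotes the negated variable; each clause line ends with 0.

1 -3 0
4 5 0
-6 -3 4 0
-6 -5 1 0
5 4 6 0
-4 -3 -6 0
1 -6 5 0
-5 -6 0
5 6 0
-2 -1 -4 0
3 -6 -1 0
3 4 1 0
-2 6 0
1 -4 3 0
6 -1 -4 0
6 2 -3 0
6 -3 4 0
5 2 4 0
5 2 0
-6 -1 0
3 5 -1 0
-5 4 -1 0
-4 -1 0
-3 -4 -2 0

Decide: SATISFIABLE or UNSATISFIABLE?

y4 = True:
  propagation gives y1=False, y3=False; an empty clause results — contradiction.
y4 = False:
  propagation gives y5=True, y6=False, y2=False, y3=False; an empty clause results — contradiction.
Every branch closes, so no satisfying assignment exists.

UNSATISFIABLE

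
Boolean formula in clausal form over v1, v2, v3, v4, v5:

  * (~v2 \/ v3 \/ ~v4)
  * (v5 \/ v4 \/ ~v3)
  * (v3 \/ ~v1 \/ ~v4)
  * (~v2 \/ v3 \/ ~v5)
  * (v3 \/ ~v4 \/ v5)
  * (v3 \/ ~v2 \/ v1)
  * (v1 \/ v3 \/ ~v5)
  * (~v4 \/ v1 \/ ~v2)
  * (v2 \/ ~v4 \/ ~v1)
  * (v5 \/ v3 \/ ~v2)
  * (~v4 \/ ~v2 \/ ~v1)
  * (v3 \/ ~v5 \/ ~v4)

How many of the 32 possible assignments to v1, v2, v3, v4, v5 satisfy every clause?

9

Case analysis on v3 and v4:
  v3=1, v4=1: remaining (v1,v2,v5) ∈ {(0,0,0); (0,0,1)} — 2.
  v3=1, v4=0: remaining (v1,v2,v5) ∈ {(0,0,1); (0,1,1); (1,0,1); (1,1,1)} — 4.
  v3=0, v4=1: a clause becomes empty — 0.
  v3=0, v4=0: remaining (v1,v2,v5) ∈ {(0,0,0); (1,0,0); (1,0,1)} — 3.
Total: 2 + 4 + 0 + 3 = 9.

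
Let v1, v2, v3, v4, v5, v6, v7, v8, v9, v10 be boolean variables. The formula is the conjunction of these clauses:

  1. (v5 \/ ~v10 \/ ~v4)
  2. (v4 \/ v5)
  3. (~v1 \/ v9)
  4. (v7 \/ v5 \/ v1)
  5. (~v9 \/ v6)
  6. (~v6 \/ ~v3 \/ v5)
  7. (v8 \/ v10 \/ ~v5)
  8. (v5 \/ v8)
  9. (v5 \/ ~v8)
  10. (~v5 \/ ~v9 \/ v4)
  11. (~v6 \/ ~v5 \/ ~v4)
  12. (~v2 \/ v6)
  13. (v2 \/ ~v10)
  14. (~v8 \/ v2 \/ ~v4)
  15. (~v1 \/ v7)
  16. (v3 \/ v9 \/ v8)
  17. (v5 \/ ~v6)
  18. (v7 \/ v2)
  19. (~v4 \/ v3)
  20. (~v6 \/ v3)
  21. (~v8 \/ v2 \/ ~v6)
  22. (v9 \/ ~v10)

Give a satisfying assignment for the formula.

v1=F, v2=T, v3=T, v4=F, v5=T, v6=T, v7=T, v8=T, v9=F, v10=F

Check each clause:
  1. (~v4 \/ v5 \/ ~v10) — ~v4 is true.
  2. (v5 \/ v4) — v5 is true.
  3. (v9 \/ ~v1) — ~v1 is true.
  4. (v7 \/ v1 \/ v5) — v5 is true.
  5. (~v9 \/ v6) — v6 is true.
  6. (v5 \/ ~v3 \/ ~v6) — v5 is true.
  7. (~v5 \/ v8 \/ v10) — v8 is true.
  8. (v8 \/ v5) — v8 is true.
  9. (~v8 \/ v5) — v5 is true.
  10. (~v9 \/ ~v5 \/ v4) — ~v9 is true.
  11. (~v5 \/ ~v6 \/ ~v4) — ~v4 is true.
  12. (v6 \/ ~v2) — v6 is true.
  13. (v2 \/ ~v10) — v2 is true.
  14. (~v4 \/ v2 \/ ~v8) — v2 is true.
  15. (v7 \/ ~v1) — ~v1 is true.
  16. (v9 \/ v8 \/ v3) — v8 is true.
  17. (~v6 \/ v5) — v5 is true.
  18. (v2 \/ v7) — v2 is true.
  19. (~v4 \/ v3) — v3 is true.
  20. (~v6 \/ v3) — v3 is true.
  21. (~v6 \/ v2 \/ ~v8) — v2 is true.
  22. (v9 \/ ~v10) — ~v10 is true.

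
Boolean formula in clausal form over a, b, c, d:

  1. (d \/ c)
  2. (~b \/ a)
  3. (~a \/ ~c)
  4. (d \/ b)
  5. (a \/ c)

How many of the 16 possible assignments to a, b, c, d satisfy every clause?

3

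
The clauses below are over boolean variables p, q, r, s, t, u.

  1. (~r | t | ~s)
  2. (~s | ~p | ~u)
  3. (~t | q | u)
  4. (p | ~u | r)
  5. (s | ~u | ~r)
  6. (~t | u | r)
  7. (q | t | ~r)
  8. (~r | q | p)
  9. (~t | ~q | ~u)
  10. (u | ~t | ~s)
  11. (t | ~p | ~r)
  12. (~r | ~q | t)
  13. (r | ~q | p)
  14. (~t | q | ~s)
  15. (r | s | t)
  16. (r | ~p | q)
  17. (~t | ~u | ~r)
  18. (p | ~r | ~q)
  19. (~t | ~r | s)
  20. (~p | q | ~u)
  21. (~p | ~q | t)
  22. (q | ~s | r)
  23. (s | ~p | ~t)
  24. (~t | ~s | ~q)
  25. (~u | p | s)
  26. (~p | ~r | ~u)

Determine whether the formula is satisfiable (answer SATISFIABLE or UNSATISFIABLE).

r = True:
  t = True:
    propagation gives u=False, q=True, s=False; an empty clause results — contradiction.
  t = False:
    propagation gives s=False, u=False, q=True; an empty clause results — contradiction.
r = False:
  q = True:
    propagation gives p=True, t=True, u=True; an empty clause results — contradiction.
  q = False:
    propagation gives p=False, u=False, t=False, s=True; an empty clause results — contradiction.
Every branch closes, so no satisfying assignment exists.

UNSATISFIABLE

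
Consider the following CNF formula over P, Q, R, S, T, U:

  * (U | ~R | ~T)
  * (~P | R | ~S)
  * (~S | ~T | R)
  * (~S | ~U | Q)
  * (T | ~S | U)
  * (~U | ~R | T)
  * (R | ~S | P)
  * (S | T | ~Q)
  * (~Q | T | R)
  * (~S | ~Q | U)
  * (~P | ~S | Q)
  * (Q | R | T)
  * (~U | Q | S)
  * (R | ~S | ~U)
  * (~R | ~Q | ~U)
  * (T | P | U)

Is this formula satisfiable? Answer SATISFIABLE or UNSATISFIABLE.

SATISFIABLE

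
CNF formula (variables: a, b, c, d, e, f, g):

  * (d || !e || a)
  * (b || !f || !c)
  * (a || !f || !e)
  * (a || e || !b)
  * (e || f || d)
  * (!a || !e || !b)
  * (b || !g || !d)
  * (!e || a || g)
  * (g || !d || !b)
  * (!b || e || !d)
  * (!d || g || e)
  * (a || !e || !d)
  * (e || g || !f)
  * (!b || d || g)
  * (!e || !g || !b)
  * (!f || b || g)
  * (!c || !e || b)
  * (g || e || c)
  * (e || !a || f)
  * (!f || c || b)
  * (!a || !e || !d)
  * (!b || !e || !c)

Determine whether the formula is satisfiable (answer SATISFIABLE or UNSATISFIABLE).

Try a = True.
Set b = True and propagate.
  then e is forced to False.
  then d is forced to False.
  then f is forced to True.
  then g is forced to True.
c is now unconstrained; take c = False.
So a=T  b=T  c=F  d=F  e=F  f=T  g=T is a satisfying assignment.

SATISFIABLE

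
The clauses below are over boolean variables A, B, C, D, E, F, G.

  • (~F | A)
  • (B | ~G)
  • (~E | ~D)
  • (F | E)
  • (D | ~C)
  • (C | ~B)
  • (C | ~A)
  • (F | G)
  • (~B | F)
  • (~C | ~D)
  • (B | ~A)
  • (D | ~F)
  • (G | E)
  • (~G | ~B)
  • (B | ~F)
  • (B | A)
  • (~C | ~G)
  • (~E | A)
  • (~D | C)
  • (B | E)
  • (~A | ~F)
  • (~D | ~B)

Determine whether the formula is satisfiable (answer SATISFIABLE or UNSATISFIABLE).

B = True:
  propagation gives C=True, D=True; an empty clause results — contradiction.
B = False:
  propagation gives G=False, F=True; an empty clause results — contradiction.
Every branch closes, so no satisfying assignment exists.

UNSATISFIABLE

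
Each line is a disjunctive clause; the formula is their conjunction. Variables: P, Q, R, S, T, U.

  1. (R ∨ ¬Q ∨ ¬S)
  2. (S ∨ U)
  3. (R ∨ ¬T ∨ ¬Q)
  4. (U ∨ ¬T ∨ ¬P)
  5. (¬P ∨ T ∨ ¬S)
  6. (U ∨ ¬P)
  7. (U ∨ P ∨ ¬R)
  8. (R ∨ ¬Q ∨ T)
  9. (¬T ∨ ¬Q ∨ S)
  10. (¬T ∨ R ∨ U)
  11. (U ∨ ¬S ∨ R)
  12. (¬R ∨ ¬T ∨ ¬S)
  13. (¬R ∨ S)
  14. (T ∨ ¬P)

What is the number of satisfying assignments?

Case analysis on R and T:
  R=1, T=1: a clause becomes empty — 0.
  R=1, T=0: remaining (P,Q,S,U) ∈ {(0,0,1,1); (0,1,1,1)} — 2.
  R=0, T=1: remaining (P,Q,S,U) ∈ {(0,0,0,1); (0,0,1,1); (1,0,0,1); (1,0,1,1)} — 4.
  R=0, T=0: remaining (P,Q,S,U) ∈ {(0,0,0,1); (0,0,1,1)} — 2.
Total: 0 + 2 + 4 + 2 = 8.

8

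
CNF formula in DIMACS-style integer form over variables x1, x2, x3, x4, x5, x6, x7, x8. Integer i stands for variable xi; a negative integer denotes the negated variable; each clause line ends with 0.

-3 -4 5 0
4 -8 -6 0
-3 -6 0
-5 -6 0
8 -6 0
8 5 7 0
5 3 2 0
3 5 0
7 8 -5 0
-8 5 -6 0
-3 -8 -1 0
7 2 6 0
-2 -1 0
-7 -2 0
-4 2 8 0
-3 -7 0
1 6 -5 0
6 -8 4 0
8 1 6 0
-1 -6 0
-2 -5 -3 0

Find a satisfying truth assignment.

x1=T  x2=F  x3=F  x4=T  x5=T  x6=F  x7=T  x8=T

Branch on x1: take x1 = True.
  then x2 is forced to False.
  then x6 is forced to False.
  then x7 is forced to True.
  then x3 is forced to False.
  then x5 is forced to True.
Try x4 = True.
  then x8 is forced to True.
Every clause has at least one true literal under this assignment.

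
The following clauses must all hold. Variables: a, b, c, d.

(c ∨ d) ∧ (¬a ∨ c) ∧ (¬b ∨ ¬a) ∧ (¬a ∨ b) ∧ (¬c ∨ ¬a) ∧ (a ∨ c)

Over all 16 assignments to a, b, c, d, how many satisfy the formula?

4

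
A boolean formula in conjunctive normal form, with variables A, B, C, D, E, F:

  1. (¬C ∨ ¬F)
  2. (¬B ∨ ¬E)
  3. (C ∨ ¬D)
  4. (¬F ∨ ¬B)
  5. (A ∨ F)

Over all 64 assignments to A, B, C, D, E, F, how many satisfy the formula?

Case analysis on F and B:
  F=T, B=T: a clause becomes empty — 0.
  F=T, B=F: remaining (A,C,D,E) ∈ {(F,F,F,F); (F,F,F,T); (T,F,F,F); (T,F,F,T)} — 4.
  F=F, B=T: remaining (A,C,D,E) ∈ {(T,F,F,F); (T,T,F,F); (T,T,T,F)} — 3.
  F=F, B=F: E free; 3 ways for (A,C,D) × 2^1 = 6.
Total: 0 + 4 + 3 + 6 = 13.

13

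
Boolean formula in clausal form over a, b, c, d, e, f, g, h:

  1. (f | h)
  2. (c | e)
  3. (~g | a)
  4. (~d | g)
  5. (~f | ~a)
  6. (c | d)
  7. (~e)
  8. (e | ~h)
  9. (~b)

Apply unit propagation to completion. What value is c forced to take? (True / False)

(~e) stands alone — e = False.
From (c | e) and e = False: c = True.

True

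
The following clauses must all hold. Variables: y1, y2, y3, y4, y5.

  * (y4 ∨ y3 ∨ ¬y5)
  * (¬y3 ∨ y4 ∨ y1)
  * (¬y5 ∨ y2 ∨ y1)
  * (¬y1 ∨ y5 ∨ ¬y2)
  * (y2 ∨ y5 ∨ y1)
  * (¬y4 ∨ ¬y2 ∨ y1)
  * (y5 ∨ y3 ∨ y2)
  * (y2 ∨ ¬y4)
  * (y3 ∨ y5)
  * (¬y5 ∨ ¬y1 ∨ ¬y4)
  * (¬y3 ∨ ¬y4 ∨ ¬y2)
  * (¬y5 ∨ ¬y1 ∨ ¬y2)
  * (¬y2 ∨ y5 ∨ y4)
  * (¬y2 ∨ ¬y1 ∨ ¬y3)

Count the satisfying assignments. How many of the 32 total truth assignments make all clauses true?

2

Satisfying assignments:
  y1=T y2=F y3=T y4=F y5=F
  y1=T y2=F y3=T y4=F y5=T
Count: 2.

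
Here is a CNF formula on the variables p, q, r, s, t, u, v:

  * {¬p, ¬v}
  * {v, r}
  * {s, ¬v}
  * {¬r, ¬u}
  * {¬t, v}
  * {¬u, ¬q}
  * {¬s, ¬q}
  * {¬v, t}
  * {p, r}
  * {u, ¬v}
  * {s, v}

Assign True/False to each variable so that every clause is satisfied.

p=False  q=False  r=True  s=True  t=False  u=False  v=False

Check each clause:
  1. {¬v, ¬p} — ¬v is true.
  2. {v, r} — r is true.
  3. {¬v, s} — ¬v is true.
  4. {¬u, ¬r} — ¬u is true.
  5. {v, ¬t} — ¬t is true.
  6. {¬u, ¬q} — ¬u is true.
  7. {¬q, ¬s} — ¬q is true.
  8. {t, ¬v} — ¬v is true.
  9. {p, r} — r is true.
  10. {¬v, u} — ¬v is true.
  11. {v, s} — s is true.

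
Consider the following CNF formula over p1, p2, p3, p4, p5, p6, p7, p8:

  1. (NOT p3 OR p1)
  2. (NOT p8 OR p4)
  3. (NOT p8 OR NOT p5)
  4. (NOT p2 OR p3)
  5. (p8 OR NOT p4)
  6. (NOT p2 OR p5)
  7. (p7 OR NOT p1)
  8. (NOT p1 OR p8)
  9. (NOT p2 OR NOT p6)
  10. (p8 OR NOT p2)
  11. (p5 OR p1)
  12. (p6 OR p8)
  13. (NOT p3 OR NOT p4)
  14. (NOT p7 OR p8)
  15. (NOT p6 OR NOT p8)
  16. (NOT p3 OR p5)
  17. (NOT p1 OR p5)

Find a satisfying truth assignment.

p1=False, p2=False, p3=False, p4=False, p5=True, p6=True, p7=False, p8=False

Check each clause:
  1. (NOT p3 OR p1) — NOT p3 is true.
  2. (p4 OR NOT p8) — NOT p8 is true.
  3. (NOT p5 OR NOT p8) — NOT p8 is true.
  4. (p3 OR NOT p2) — NOT p2 is true.
  5. (NOT p4 OR p8) — NOT p4 is true.
  6. (p5 OR NOT p2) — p5 is true.
  7. (p7 OR NOT p1) — NOT p1 is true.
  8. (NOT p1 OR p8) — NOT p1 is true.
  9. (NOT p2 OR NOT p6) — NOT p2 is true.
  10. (p8 OR NOT p2) — NOT p2 is true.
  11. (p1 OR p5) — p5 is true.
  12. (p6 OR p8) — p6 is true.
  13. (NOT p3 OR NOT p4) — NOT p4 is true.
  14. (p8 OR NOT p7) — NOT p7 is true.
  15. (NOT p6 OR NOT p8) — NOT p8 is true.
  16. (NOT p3 OR p5) — p5 is true.
  17. (NOT p1 OR p5) — p5 is true.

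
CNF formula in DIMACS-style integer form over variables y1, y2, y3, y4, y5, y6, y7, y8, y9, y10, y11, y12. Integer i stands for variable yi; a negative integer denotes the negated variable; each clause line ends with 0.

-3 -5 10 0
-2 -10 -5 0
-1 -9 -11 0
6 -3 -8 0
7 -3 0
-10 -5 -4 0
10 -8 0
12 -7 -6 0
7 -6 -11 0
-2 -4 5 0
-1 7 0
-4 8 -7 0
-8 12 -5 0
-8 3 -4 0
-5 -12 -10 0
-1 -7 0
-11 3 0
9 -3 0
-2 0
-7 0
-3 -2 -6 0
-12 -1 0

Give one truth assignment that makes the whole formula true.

y1 = F, y2 = F, y3 = F, y4 = T, y5 = F, y6 = T, y7 = F, y8 = F, y9 = F, y10 = F, y11 = F, y12 = F

The clause (~y2) is unit: y2 must be False.
The clause (~y7) is unit: y7 must be False.
Unit propagation: (~y3) forces y3 = False.
The clause (~y1) is unit: y1 must be False.
(~y11) is a unit clause, so y11 = False.
y5 occurs only negated in the remaining clauses — set y5 = False.
Pure literal: y8 appears only negated; assign y8 = False.
y4, y6, y9, y10, y12 are now unconstrained; take y4 = True, y6 = True, y9 = False, y10 = False, y12 = False.
Every clause has at least one true literal under this assignment.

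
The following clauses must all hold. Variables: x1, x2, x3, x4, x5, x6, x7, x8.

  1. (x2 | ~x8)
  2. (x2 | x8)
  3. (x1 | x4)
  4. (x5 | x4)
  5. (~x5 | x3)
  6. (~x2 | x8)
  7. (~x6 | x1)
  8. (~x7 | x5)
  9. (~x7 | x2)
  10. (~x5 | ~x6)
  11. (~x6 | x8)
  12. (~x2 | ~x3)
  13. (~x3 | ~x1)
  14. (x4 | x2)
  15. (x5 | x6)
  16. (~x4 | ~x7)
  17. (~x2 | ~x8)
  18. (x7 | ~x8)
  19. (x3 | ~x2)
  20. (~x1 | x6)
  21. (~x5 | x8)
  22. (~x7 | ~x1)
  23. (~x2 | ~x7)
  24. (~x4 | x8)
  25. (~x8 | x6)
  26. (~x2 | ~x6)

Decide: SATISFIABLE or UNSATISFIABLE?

UNSATISFIABLE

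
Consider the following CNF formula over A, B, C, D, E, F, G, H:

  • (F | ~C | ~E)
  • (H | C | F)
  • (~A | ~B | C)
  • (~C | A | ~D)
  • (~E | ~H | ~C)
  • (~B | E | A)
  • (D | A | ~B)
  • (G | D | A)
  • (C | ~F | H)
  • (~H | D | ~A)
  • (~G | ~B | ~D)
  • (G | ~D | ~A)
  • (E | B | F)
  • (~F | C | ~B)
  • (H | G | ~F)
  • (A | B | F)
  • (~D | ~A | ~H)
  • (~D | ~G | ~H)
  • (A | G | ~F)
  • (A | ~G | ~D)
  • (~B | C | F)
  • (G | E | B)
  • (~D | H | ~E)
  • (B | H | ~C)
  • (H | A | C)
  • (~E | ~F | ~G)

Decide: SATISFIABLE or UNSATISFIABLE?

SATISFIABLE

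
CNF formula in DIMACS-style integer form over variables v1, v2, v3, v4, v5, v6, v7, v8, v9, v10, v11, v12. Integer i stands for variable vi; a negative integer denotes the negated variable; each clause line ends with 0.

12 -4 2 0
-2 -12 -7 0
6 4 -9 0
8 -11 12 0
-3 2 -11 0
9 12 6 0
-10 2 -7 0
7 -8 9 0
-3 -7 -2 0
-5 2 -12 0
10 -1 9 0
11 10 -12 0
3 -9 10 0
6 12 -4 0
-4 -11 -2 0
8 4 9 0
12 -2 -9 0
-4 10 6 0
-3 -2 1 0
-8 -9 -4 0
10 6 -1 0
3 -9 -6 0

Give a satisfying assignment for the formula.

Pure literal: v5 appears only negated; assign v5 = False.
Branch on v1: take v1 = True.
Try v2 = False.
Try v3 = True.
  then v11 is forced to False.
The remaining clauses are satisfied by v4 = False, v6 = True, v7 = False, v8 = False, v9 = True, v10 = False, v12 = False.

v1=1, v2=0, v3=1, v4=0, v5=0, v6=1, v7=0, v8=0, v9=1, v10=0, v11=0, v12=0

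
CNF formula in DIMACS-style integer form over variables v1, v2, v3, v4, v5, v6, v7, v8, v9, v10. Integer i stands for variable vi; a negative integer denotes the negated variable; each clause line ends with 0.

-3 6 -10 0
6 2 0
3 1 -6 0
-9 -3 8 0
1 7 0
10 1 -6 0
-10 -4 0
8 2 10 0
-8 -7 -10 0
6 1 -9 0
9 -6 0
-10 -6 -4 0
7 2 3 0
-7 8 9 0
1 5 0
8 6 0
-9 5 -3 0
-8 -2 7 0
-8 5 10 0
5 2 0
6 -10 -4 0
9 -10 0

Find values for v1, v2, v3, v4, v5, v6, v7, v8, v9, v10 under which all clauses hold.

v1 = False, v2 = True, v3 = False, v4 = False, v5 = True, v6 = False, v7 = True, v8 = True, v9 = False, v10 = False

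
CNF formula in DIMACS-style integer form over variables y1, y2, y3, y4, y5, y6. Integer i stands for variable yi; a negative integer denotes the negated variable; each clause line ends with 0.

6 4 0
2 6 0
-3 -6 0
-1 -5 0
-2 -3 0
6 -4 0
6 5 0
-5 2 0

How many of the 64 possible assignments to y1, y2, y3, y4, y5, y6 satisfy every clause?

Case analysis on y6 and y2:
  y6=1, y2=1: y4 free; 3 ways for (y1,y3,y5) × 2^1 = 6.
  y6=1, y2=0: remaining (y1,y3,y4,y5) ∈ {(0,0,0,0); (0,0,1,0); (1,0,0,0); (1,0,1,0)} — 4.
  y6=0, y2=1: a clause becomes empty — 0.
  y6=0, y2=0: a clause becomes empty — 0.
Total: 6 + 4 + 0 + 0 = 10.

10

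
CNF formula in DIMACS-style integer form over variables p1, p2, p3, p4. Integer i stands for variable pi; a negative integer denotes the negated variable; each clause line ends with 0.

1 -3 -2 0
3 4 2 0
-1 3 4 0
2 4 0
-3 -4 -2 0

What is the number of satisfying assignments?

8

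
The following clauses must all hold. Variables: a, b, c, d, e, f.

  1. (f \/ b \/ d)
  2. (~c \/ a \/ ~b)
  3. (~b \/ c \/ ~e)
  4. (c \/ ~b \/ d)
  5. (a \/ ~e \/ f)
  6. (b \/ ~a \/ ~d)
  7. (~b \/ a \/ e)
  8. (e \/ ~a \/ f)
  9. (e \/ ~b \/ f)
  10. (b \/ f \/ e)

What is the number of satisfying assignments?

19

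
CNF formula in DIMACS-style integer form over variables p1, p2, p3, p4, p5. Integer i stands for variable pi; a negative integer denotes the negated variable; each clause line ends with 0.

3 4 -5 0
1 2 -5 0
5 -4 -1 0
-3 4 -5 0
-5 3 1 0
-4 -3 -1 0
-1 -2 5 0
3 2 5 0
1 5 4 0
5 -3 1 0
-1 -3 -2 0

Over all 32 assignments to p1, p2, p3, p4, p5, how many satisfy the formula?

The models are:
  p1=0 p2=1 p3=0 p4=1 p5=0
  p1=0 p2=1 p3=1 p4=1 p5=1
  p1=1 p2=0 p3=0 p4=1 p5=1
  p1=1 p2=0 p3=1 p4=0 p5=0
  p1=1 p2=1 p3=0 p4=1 p5=1
Count: 5.

5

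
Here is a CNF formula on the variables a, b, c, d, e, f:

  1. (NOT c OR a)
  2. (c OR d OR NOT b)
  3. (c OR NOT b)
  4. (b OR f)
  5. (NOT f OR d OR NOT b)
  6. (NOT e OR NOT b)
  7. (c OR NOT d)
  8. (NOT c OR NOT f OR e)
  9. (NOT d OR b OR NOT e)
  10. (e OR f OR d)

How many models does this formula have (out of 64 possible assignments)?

6

The models are:
  a=F b=F c=F d=F e=F f=T
  a=F b=F c=F d=F e=T f=T
  a=T b=F c=F d=F e=F f=T
  a=T b=F c=F d=F e=T f=T
  a=T b=F c=T d=F e=T f=T
  a=T b=T c=T d=T e=F f=F
Count: 6.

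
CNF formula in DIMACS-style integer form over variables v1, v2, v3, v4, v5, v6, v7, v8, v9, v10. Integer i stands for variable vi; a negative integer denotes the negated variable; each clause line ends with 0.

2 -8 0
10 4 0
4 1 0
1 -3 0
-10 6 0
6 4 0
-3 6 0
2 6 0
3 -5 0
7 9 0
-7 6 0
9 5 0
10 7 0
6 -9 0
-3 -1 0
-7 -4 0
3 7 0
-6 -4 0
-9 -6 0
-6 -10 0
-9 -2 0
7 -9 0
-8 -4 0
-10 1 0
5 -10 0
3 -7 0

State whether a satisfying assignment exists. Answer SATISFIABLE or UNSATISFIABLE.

UNSATISFIABLE

v6 = True:
  propagation gives v4=False, v10=True; an empty clause results — contradiction.
v6 = False:
  propagation gives v10=False, v4=True, v3=False, v2=True; an empty clause results — contradiction.
Every branch closes, so no satisfying assignment exists.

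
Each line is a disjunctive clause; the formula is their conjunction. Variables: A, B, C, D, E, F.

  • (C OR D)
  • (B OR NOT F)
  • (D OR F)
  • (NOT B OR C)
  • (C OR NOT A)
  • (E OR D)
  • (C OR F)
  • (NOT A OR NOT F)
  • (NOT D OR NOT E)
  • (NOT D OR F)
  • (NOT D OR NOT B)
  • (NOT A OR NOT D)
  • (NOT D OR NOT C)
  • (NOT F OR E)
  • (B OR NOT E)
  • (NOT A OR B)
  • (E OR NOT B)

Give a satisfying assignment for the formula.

A=False, B=True, C=True, D=False, E=True, F=True

Check each clause:
  1. (C OR D) — C is true.
  2. (B OR NOT F) — B is true.
  3. (F OR D) — F is true.
  4. (NOT B OR C) — C is true.
  5. (C OR NOT A) — C is true.
  6. (D OR E) — E is true.
  7. (C OR F) — C is true.
  8. (NOT F OR NOT A) — NOT A is true.
  9. (NOT D OR NOT E) — NOT D is true.
  10. (NOT D OR F) — NOT D is true.
  11. (NOT D OR NOT B) — NOT D is true.
  12. (NOT A OR NOT D) — NOT D is true.
  13. (NOT D OR NOT C) — NOT D is true.
  14. (NOT F OR E) — E is true.
  15. (B OR NOT E) — B is true.
  16. (B OR NOT A) — B is true.
  17. (E OR NOT B) — E is true.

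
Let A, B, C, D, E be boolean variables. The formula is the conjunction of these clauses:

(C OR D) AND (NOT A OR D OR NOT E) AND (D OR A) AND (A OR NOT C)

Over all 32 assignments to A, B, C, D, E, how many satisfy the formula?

14

Split on A, then D.
  A=1, D=1: B, C, E free → 2^3 = 8.
  A=1, D=0: remaining (B,C,E) ∈ {(0,1,0); (1,1,0)} — 2.
  A=0, D=1: remaining (B,C,E) ∈ {(0,0,0); (0,0,1); (1,0,0); (1,0,1)} — 4.
  A=0, D=0: a clause becomes empty — 0.
Total: 8 + 2 + 4 + 0 = 14.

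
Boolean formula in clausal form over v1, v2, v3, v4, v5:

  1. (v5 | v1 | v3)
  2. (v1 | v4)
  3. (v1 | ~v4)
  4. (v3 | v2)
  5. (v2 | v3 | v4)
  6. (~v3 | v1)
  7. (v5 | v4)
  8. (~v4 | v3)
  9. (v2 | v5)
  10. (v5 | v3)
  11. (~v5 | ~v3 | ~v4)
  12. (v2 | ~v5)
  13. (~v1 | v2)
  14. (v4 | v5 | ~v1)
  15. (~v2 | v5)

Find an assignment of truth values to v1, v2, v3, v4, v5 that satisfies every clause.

Branch on v1: take v1 = True.
  then v2 is forced to True.
  then v5 is forced to True.
The remaining clauses are satisfied by v3 = True, v4 = False.
Every clause has at least one true literal under this assignment.

v1 = T, v2 = T, v3 = T, v4 = F, v5 = T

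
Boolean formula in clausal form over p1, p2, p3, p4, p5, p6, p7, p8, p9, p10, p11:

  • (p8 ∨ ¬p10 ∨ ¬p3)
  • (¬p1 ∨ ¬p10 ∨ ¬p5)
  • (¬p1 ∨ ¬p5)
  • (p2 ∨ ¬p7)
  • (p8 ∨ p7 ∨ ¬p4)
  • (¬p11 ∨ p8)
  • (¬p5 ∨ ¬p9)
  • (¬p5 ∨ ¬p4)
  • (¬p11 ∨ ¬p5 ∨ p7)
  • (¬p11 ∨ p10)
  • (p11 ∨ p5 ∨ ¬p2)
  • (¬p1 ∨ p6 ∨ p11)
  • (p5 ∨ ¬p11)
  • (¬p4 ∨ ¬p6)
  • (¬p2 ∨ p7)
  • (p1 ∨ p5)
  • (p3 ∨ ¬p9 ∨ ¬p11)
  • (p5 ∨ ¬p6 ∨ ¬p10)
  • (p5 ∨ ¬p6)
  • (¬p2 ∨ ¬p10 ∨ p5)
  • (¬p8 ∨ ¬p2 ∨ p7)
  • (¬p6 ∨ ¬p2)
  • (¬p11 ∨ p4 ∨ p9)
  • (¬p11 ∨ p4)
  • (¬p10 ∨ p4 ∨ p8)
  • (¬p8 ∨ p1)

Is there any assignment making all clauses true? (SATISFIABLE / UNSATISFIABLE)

Try p1 = False.
  then p5 is forced to True.
  then p9 is forced to False.
  then p4 is forced to False.
  then p11 is forced to False.
  then p8 is forced to False.
  then p10 is forced to False.
Try p2 = False.
  then p7 is forced to False.
p3, p6 are now unconstrained; take p3 = True, p6 = True.
Every clause has at least one true literal under this assignment.
So p1 = False  p2 = False  p3 = True  p4 = False  p5 = True  p6 = True  p7 = False  p8 = False  p9 = False  p10 = False  p11 = False is a satisfying assignment.

SATISFIABLE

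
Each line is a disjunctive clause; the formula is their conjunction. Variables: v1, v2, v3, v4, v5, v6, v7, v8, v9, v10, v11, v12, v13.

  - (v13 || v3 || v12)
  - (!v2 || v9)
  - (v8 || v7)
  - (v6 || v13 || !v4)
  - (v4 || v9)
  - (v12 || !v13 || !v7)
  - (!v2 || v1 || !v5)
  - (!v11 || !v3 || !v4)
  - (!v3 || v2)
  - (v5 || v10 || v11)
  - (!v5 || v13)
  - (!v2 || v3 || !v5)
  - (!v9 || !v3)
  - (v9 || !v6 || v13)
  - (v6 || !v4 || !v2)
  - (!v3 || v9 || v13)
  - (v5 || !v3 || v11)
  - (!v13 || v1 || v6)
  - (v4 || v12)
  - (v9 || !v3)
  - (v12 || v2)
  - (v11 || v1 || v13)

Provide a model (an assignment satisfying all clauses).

v1=False, v2=True, v3=False, v4=True, v5=False, v6=True, v7=True, v8=False, v9=True, v10=True, v11=False, v12=True, v13=True

Check each clause:
  1. (v12 || v3 || v13) — v12 is true.
  2. (v9 || !v2) — v9 is true.
  3. (v8 || v7) — v7 is true.
  4. (v6 || !v4 || v13) — v13 is true.
  5. (v9 || v4) — v9 is true.
  6. (!v13 || v12 || !v7) — v12 is true.
  7. (!v2 || v1 || !v5) — !v5 is true.
  8. (!v4 || !v3 || !v11) — !v11 is true.
  9. (v2 || !v3) — v2 is true.
  10. (v11 || v5 || v10) — v10 is true.
  11. (v13 || !v5) — !v5 is true.
  12. (!v5 || v3 || !v2) — !v5 is true.
  13. (!v9 || !v3) — !v3 is true.
  14. (v9 || v13 || !v6) — v9 is true.
  15. (!v4 || !v2 || v6) — v6 is true.
  16. (v13 || v9 || !v3) — v9 is true.
  17. (v5 || v11 || !v3) — !v3 is true.
  18. (v6 || v1 || !v13) — v6 is true.
  19. (v4 || v12) — v4 is true.
  20. (!v3 || v9) — v9 is true.
  21. (v2 || v12) — v2 is true.
  22. (v13 || v1 || v11) — v13 is true.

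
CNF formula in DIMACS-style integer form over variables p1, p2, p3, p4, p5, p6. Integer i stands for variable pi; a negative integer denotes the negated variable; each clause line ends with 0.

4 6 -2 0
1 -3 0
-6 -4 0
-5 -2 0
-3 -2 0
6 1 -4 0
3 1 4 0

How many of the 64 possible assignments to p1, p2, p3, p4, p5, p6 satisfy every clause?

Split on p4, then p1.
  p4=1, p1=1: 5 of the 16 assignments to (p2,p3,p5,p6) work.
  p4=1, p1=0: a clause becomes empty — 0.
  p4=0, p1=1: 9 of the 16 assignments to (p2,p3,p5,p6) work.
  p4=0, p1=0: a clause becomes empty — 0.
Total: 5 + 0 + 9 + 0 = 14.

14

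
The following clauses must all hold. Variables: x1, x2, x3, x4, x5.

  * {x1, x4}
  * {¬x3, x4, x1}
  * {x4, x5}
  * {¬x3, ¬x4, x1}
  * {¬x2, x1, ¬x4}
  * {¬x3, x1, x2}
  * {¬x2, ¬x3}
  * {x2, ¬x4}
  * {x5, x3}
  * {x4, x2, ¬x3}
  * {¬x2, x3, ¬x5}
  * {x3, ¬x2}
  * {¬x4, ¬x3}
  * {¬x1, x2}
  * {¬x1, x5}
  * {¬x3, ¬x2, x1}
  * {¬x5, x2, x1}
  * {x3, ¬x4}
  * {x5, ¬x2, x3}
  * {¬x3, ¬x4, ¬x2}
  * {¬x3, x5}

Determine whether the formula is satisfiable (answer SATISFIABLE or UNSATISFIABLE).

x3 = True:
  propagation gives x2=False, x1=True; an empty clause results — contradiction.
x3 = False:
  propagation gives x5=True, x2=False, x4=False, x1=True; an empty clause results — contradiction.
Every branch closes, so no satisfying assignment exists.

UNSATISFIABLE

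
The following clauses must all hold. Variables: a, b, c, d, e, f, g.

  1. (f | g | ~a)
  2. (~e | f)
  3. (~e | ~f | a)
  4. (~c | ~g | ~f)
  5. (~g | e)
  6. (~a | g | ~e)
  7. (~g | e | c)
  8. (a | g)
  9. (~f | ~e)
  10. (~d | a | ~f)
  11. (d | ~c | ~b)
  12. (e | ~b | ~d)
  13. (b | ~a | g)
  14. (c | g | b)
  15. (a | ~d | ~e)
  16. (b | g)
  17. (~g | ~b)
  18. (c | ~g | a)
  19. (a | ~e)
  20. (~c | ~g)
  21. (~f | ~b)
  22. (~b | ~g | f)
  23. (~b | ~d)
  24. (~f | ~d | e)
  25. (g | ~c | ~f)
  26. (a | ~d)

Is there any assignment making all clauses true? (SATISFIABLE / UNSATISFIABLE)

UNSATISFIABLE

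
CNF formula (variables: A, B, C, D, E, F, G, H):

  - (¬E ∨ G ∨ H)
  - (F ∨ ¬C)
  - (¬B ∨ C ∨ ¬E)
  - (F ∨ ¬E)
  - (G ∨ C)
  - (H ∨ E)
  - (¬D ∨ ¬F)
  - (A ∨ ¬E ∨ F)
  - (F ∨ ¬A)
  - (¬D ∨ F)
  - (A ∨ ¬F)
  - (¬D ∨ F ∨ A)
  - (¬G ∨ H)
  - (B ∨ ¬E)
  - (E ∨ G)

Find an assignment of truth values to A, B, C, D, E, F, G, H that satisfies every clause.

A = T  B = T  C = T  D = F  E = T  F = T  G = T  H = T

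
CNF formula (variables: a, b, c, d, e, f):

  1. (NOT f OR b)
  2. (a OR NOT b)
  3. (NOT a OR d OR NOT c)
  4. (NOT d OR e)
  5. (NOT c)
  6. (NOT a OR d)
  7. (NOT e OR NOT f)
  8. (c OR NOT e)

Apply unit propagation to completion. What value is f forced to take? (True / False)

False

(NOT c) stands alone — c = False.
(c OR NOT e): since c = False, the clause reduces to (NOT e). e = False.
(NOT d OR e): since e = False, the clause reduces to (NOT d). d = False.
(NOT a OR d): since d = False, the clause reduces to (NOT a). a = False.
(NOT b OR a): since a = False, the clause reduces to (NOT b). b = False.
(b OR NOT f): since b = False, the clause reduces to (NOT f). f = False.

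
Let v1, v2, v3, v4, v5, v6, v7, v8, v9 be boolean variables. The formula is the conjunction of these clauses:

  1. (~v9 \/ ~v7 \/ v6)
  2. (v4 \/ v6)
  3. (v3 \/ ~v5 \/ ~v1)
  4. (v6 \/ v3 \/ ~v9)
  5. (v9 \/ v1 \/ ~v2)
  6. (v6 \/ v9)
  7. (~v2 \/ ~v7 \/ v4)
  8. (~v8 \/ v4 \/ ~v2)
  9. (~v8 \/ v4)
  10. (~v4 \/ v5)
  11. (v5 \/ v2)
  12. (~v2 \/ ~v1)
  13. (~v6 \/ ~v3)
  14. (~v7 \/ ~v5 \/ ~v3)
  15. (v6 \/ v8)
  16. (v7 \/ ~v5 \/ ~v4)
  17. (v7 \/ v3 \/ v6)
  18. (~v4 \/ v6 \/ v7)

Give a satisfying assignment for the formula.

Set v1 = False and propagate.
Set v2 = False and propagate.
  then v5 is forced to True.
For the remaining variables, v3 = False, v4 = True, v6 = True, v7 = True, v8 = False, v9 = False works.
Check each clause:
  1. (v6 \/ ~v9 \/ ~v7) — v6 is true.
  2. (v6 \/ v4) — v4 is true.
  3. (~v5 \/ v3 \/ ~v1) — ~v1 is true.
  4. (v3 \/ ~v9 \/ v6) — v6 is true.
  5. (v9 \/ v1 \/ ~v2) — ~v2 is true.
  6. (v6 \/ v9) — v6 is true.
  7. (v4 \/ ~v7 \/ ~v2) — v4 is true.
  8. (~v2 \/ v4 \/ ~v8) — ~v8 is true.
  9. (~v8 \/ v4) — ~v8 is true.
  10. (v5 \/ ~v4) — v5 is true.
  11. (v5 \/ v2) — v5 is true.
  12. (~v2 \/ ~v1) — ~v2 is true.
  13. (~v3 \/ ~v6) — ~v3 is true.
  14. (~v3 \/ ~v7 \/ ~v5) — ~v3 is true.
  15. (v6 \/ v8) — v6 is true.
  16. (~v5 \/ ~v4 \/ v7) — v7 is true.
  17. (v6 \/ v7 \/ v3) — v6 is true.
  18. (~v4 \/ v6 \/ v7) — v6 is true.

v1=False, v2=False, v3=False, v4=True, v5=True, v6=True, v7=True, v8=False, v9=False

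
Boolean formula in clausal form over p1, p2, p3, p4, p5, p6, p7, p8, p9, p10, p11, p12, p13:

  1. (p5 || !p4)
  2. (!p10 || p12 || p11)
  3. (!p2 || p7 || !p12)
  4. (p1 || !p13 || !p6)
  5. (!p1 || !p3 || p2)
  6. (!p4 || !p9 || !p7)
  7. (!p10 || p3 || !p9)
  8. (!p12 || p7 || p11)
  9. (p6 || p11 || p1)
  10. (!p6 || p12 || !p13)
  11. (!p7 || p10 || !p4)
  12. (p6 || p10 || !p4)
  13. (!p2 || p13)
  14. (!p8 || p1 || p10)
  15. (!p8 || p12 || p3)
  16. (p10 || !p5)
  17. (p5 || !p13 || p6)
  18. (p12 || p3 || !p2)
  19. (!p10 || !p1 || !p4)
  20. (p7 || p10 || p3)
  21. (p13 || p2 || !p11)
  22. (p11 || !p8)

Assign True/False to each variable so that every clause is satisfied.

p1=False, p2=False, p3=False, p4=False, p5=False, p6=True, p7=True, p8=False, p9=False, p10=True, p11=False, p12=True, p13=False

Check each clause:
  1. (p5 || !p4) — !p4 is true.
  2. (!p10 || p11 || p12) — p12 is true.
  3. (p7 || !p12 || !p2) — !p2 is true.
  4. (!p13 || p1 || !p6) — !p13 is true.
  5. (!p3 || !p1 || p2) — !p3 is true.
  6. (!p7 || !p4 || !p9) — !p4 is true.
  7. (!p10 || p3 || !p9) — !p9 is true.
  8. (!p12 || p7 || p11) — p7 is true.
  9. (p11 || p6 || p1) — p6 is true.
  10. (p12 || !p6 || !p13) — !p13 is true.
  11. (!p4 || !p7 || p10) — p10 is true.
  12. (p6 || p10 || !p4) — p10 is true.
  13. (p13 || !p2) — !p2 is true.
  14. (!p8 || p1 || p10) — !p8 is true.
  15. (p3 || !p8 || p12) — !p8 is true.
  16. (!p5 || p10) — p10 is true.
  17. (!p13 || p6 || p5) — !p13 is true.
  18. (p12 || !p2 || p3) — p12 is true.
  19. (!p10 || !p1 || !p4) — !p4 is true.
  20. (p7 || p3 || p10) — p10 is true.
  21. (p2 || !p11 || p13) — !p11 is true.
  22. (p11 || !p8) — !p8 is true.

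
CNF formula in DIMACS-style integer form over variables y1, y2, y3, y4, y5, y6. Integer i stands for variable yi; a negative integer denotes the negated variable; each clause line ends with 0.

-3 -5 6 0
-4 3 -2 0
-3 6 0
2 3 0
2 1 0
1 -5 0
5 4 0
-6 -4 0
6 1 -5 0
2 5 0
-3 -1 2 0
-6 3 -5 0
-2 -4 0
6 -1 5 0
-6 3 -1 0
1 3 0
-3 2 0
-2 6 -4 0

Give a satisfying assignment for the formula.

y1=T  y2=T  y3=T  y4=F  y5=T  y6=T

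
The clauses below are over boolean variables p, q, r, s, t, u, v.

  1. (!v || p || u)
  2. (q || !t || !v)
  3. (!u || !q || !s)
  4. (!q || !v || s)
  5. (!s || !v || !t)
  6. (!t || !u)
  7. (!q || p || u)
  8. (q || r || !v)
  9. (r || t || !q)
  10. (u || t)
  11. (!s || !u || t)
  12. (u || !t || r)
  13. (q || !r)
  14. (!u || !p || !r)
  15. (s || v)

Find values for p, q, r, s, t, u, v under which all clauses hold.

p=T, q=T, r=T, s=T, t=T, u=F, v=F

Check each clause:
  1. (p || u || !v) — p is true.
  2. (!v || !t || q) — !v is true.
  3. (!q || !s || !u) — !u is true.
  4. (!v || !q || s) — !v is true.
  5. (!v || !s || !t) — !v is true.
  6. (!t || !u) — !u is true.
  7. (u || !q || p) — p is true.
  8. (!v || q || r) — !v is true.
  9. (r || !q || t) — r is true.
  10. (u || t) — t is true.
  11. (!u || t || !s) — !u is true.
  12. (u || r || !t) — r is true.
  13. (q || !r) — q is true.
  14. (!p || !u || !r) — !u is true.
  15. (s || v) — s is true.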